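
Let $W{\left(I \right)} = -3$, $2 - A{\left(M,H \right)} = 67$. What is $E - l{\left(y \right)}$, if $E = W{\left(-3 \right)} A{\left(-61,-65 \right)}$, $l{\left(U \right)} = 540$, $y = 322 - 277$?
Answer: $-345$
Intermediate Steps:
$y = 45$
$A{\left(M,H \right)} = -65$ ($A{\left(M,H \right)} = 2 - 67 = -65$)
$E = 195$ ($E = \left(-3\right) \left(-65\right) = 195$)
$E - l{\left(y \right)} = 195 - 540 = -345$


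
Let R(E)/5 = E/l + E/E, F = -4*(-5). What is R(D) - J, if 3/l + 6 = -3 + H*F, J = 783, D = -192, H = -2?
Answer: 14902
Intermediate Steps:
F = 20
l = -3/49 (l = 3/(-6 + (-3 - 2*20)) = 3/(-6 + (-3 - 40)) = 3/(-6 - 43) = 3/(-49) = 3*(-1/49) = -3/49 ≈ -0.061224)
R(E) = 5 - 245*E/3 (R(E) = 5*(E/(-3/49) + E/E) = 5*(E*(-49/3) + 1) = 5*(-49*E/3 + 1) = 5*(1 - 49*E/3) = 5 - 245*E/3)
R(D) - J = (5 - 245/3*(-192)) - 1*783 = (5 + 15680) - 783 = 15685 - 783 = 14902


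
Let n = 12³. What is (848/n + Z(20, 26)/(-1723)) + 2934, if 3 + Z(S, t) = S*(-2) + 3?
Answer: 546066095/186084 ≈ 2934.5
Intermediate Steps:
Z(S, t) = -2*S (Z(S, t) = -3 + (S*(-2) + 3) = -3 + (-2*S + 3) = -3 + (3 - 2*S) = -2*S)
n = 1728
(848/n + Z(20, 26)/(-1723)) + 2934 = (848/1728 - 2*20/(-1723)) + 2934 = (848*(1/1728) - 40*(-1/1723)) + 2934 = (53/108 + 40/1723) + 2934 = 95639/186084 + 2934 = 546066095/186084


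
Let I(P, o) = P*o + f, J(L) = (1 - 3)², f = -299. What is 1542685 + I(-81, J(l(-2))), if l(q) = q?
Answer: 1542062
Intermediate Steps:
J(L) = 4 (J(L) = (-2)² = 4)
I(P, o) = -299 + P*o (I(P, o) = P*o - 299 = -299 + P*o)
1542685 + I(-81, J(l(-2))) = 1542685 + (-299 - 81*4) = 1542685 + (-299 - 324) = 1542685 - 623 = 1542062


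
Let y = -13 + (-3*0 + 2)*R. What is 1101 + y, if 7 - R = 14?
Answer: 1074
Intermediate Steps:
R = -7 (R = 7 - 1*14 = 7 - 14 = -7)
y = -27 (y = -13 + (-3*0 + 2)*(-7) = -13 + (0 + 2)*(-7) = -13 + 2*(-7) = -13 - 14 = -27)
1101 + y = 1101 - 27 = 1074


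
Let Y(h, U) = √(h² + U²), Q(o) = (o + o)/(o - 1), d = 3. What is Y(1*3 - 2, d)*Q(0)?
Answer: 0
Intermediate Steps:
Q(o) = 2*o/(-1 + o) (Q(o) = (2*o)/(-1 + o) = 2*o/(-1 + o))
Y(h, U) = √(U² + h²)
Y(1*3 - 2, d)*Q(0) = √(3² + (1*3 - 2)²)*(2*0/(-1 + 0)) = √(9 + (3 - 2)²)*(2*0/(-1)) = √(9 + 1²)*(2*0*(-1)) = √(9 + 1)*0 = √10*0 = 0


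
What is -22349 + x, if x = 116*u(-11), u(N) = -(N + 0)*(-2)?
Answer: -24901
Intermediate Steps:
u(N) = 2*N (u(N) = -N*(-2) = -(-2)*N = 2*N)
x = -2552 (x = 116*(2*(-11)) = 116*(-22) = -2552)
-22349 + x = -22349 - 2552 = -24901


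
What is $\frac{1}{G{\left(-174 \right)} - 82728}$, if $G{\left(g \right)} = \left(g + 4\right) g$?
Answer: $- \frac{1}{53148} \approx -1.8815 \cdot 10^{-5}$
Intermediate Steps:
$G{\left(g \right)} = g \left(4 + g\right)$ ($G{\left(g \right)} = \left(4 + g\right) g = g \left(4 + g\right)$)
$\frac{1}{G{\left(-174 \right)} - 82728} = \frac{1}{- 174 \left(4 - 174\right) - 82728} = \frac{1}{\left(-174\right) \left(-170\right) - 82728} = \frac{1}{29580 - 82728} = \frac{1}{-53148} = - \frac{1}{53148}$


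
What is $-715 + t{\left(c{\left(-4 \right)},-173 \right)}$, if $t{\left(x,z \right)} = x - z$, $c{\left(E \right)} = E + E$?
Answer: $-550$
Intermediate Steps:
$c{\left(E \right)} = 2 E$
$-715 + t{\left(c{\left(-4 \right)},-173 \right)} = -715 + \left(2 \left(-4\right) - -173\right) = -715 + \left(-8 + 173\right) = -715 + 165 = -550$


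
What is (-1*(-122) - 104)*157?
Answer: 2826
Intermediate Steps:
(-1*(-122) - 104)*157 = (122 - 104)*157 = 18*157 = 2826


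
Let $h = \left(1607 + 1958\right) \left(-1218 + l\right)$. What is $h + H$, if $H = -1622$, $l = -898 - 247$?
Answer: $-8425717$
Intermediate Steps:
$l = -1145$
$h = -8424095$ ($h = \left(1607 + 1958\right) \left(-1218 - 1145\right) = 3565 \left(-2363\right) = -8424095$)
$h + H = -8424095 - 1622 = -8425717$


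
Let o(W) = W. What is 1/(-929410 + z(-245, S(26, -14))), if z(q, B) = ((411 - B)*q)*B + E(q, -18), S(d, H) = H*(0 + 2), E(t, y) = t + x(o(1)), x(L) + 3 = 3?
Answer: 1/2081885 ≈ 4.8033e-7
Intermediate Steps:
x(L) = 0 (x(L) = -3 + 3 = 0)
E(t, y) = t (E(t, y) = t + 0 = t)
S(d, H) = 2*H (S(d, H) = H*2 = 2*H)
z(q, B) = q + B*q*(411 - B) (z(q, B) = ((411 - B)*q)*B + q = (q*(411 - B))*B + q = B*q*(411 - B) + q = q + B*q*(411 - B))
1/(-929410 + z(-245, S(26, -14))) = 1/(-929410 - 245*(1 - (2*(-14))**2 + 411*(2*(-14)))) = 1/(-929410 - 245*(1 - 1*(-28)**2 + 411*(-28))) = 1/(-929410 - 245*(1 - 1*784 - 11508)) = 1/(-929410 - 245*(1 - 784 - 11508)) = 1/(-929410 - 245*(-12291)) = 1/(-929410 + 3011295) = 1/2081885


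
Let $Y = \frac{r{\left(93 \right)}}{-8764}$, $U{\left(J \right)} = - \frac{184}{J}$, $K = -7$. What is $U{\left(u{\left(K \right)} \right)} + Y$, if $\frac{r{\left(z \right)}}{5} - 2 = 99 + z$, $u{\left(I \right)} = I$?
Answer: $\frac{114699}{4382} \approx 26.175$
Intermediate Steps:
$r{\left(z \right)} = 505 + 5 z$ ($r{\left(z \right)} = 10 + 5 \left(99 + z\right) = 10 + \left(495 + 5 z\right) = 505 + 5 z$)
$Y = - \frac{485}{4382}$ ($Y = \frac{505 + 5 \cdot 93}{-8764} = \left(505 + 465\right) \left(- \frac{1}{8764}\right) = 970 \left(- \frac{1}{8764}\right) = - \frac{485}{4382} \approx -0.11068$)
$U{\left(u{\left(K \right)} \right)} + Y = - \frac{184}{-7} - \frac{485}{4382} = \left(-184\right) \left(- \frac{1}{7}\right) - \frac{485}{4382} = \frac{184}{7} - \frac{485}{4382} = \frac{114699}{4382}$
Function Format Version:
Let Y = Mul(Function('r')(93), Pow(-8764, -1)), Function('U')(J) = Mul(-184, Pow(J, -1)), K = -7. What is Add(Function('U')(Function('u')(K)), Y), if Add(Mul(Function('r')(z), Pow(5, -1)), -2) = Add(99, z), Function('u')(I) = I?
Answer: Rational(114699, 4382) ≈ 26.175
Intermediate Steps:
Function('r')(z) = Add(505, Mul(5, z)) (Function('r')(z) = Add(10, Mul(5, Add(99, z))) = Add(10, Add(495, Mul(5, z))) = Add(505, Mul(5, z)))
Y = Rational(-485, 4382) (Y = Mul(Add(505, Mul(5, 93)), Pow(-8764, -1)) = Mul(Add(505, 465), Rational(-1, 8764)) = Mul(970, Rational(-1, 8764)) = Rational(-485, 4382) ≈ -0.11068)
Add(Function('U')(Function('u')(K)), Y) = Add(Mul(-184, Pow(-7, -1)), Rational(-485, 4382)) = Add(Mul(-184, Rational(-1, 7)), Rational(-485, 4382)) = Add(Rational(184, 7), Rational(-485, 4382)) = Rational(114699, 4382)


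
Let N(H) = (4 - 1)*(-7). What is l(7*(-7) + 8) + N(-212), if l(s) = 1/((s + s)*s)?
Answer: -70601/3362 ≈ -21.000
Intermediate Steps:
N(H) = -21 (N(H) = 3*(-7) = -21)
l(s) = 1/(2*s**2) (l(s) = 1/(((2*s))*s) = (1/(2*s))/s = 1/(2*s**2))
l(7*(-7) + 8) + N(-212) = 1/(2*(7*(-7) + 8)**2) - 21 = 1/(2*(-49 + 8)**2) - 21 = (1/2)/(-41)**2 - 21 = (1/2)*(1/1681) - 21 = 1/3362 - 21 = -70601/3362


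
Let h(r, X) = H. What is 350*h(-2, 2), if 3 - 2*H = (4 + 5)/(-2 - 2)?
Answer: 3675/4 ≈ 918.75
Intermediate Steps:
H = 21/8 (H = 3/2 - (4 + 5)/(2*(-2 - 2)) = 3/2 - 9/(2*(-4)) = 3/2 - 9*(-1)/(2*4) = 3/2 - ½*(-9/4) = 3/2 + 9/8 = 21/8 ≈ 2.6250)
h(r, X) = 21/8
350*h(-2, 2) = 350*(21/8) = 3675/4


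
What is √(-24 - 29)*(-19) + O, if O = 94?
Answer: 94 - 19*I*√53 ≈ 94.0 - 138.32*I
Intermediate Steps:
√(-24 - 29)*(-19) + O = √(-24 - 29)*(-19) + 94 = √(-53)*(-19) + 94 = (I*√53)*(-19) + 94 = -19*I*√53 + 94 = 94 - 19*I*√53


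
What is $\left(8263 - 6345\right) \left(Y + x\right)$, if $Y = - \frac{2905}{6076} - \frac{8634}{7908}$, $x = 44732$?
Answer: $\frac{3505328959901}{40858} \approx 8.5793 \cdot 10^{7}$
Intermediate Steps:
$Y = - \frac{898011}{572012}$ ($Y = \left(-2905\right) \frac{1}{6076} - \frac{1439}{1318} = - \frac{415}{868} - \frac{1439}{1318} = - \frac{898011}{572012} \approx -1.5699$)
$\left(8263 - 6345\right) \left(Y + x\right) = \left(8263 - 6345\right) \left(- \frac{898011}{572012} + 44732\right) = 1918 \cdot \frac{25586342773}{572012} = \frac{3505328959901}{40858}$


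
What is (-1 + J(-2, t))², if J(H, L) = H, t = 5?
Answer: 9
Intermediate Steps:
(-1 + J(-2, t))² = (-1 - 2)² = (-3)² = 9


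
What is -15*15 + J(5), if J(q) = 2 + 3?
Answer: -220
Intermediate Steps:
J(q) = 5
-15*15 + J(5) = -15*15 + 5 = -225 + 5 = -220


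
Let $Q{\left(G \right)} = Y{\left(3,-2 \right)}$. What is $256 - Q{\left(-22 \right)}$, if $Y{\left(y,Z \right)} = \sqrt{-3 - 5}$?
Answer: $256 - 2 i \sqrt{2} \approx 256.0 - 2.8284 i$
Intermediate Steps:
$Y{\left(y,Z \right)} = 2 i \sqrt{2}$ ($Y{\left(y,Z \right)} = \sqrt{-8} = 2 i \sqrt{2}$)
$Q{\left(G \right)} = 2 i \sqrt{2}$
$256 - Q{\left(-22 \right)} = 256 - 2 i \sqrt{2}$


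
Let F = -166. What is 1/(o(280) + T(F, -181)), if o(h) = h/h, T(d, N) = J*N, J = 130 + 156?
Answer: -1/51765 ≈ -1.9318e-5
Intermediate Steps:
J = 286
T(d, N) = 286*N
o(h) = 1
1/(o(280) + T(F, -181)) = 1/(1 + 286*(-181)) = 1/(1 - 51766) = 1/(-51765) = -1/51765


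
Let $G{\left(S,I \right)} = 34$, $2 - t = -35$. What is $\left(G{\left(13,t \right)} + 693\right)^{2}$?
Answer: $528529$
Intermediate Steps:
$t = 37$ ($t = 2 - -35 = 2 + 35 = 37$)
$\left(G{\left(13,t \right)} + 693\right)^{2} = \left(34 + 693\right)^{2} = 727^{2} = 528529$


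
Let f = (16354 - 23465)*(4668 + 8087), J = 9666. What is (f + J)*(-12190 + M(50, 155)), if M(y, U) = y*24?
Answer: 996695617610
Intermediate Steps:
M(y, U) = 24*y
f = -90700805 (f = -7111*12755 = -90700805)
(f + J)*(-12190 + M(50, 155)) = (-90700805 + 9666)*(-12190 + 24*50) = -90691139*(-12190 + 1200) = -90691139*(-10990) = 996695617610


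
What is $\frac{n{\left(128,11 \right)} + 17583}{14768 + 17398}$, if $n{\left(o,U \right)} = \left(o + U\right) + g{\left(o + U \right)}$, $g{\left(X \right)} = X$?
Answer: $\frac{17861}{32166} \approx 0.55528$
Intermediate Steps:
$n{\left(o,U \right)} = 2 U + 2 o$ ($n{\left(o,U \right)} = \left(o + U\right) + \left(o + U\right) = \left(U + o\right) + \left(U + o\right) = 2 U + 2 o$)
$\frac{n{\left(128,11 \right)} + 17583}{14768 + 17398} = \frac{\left(2 \cdot 11 + 2 \cdot 128\right) + 17583}{14768 + 17398} = \frac{\left(22 + 256\right) + 17583}{32166} = \left(278 + 17583\right) \frac{1}{32166} = 17861 \cdot \frac{1}{32166} = \frac{17861}{32166}$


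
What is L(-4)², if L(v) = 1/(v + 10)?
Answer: 1/36 ≈ 0.027778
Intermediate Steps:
L(v) = 1/(10 + v)
L(-4)² = (1/(10 - 4))² = (1/6)² = (⅙)² = 1/36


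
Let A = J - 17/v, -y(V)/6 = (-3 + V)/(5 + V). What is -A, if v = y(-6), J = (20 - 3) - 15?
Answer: -125/54 ≈ -2.3148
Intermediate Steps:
J = 2 (J = 17 - 15 = 2)
y(V) = -6*(-3 + V)/(5 + V)
v = -54 (v = 6*(3 - 1*(-6))/(5 - 6) = 6*(3 + 6)/(-1) = 6*(-1)*9 = -54)
A = 125/54 (A = 2 - 17/(-54) = 2 - 17*(-1/54) = 2 + 17/54 = 125/54 ≈ 2.3148)
-A = -1*125/54 = -125/54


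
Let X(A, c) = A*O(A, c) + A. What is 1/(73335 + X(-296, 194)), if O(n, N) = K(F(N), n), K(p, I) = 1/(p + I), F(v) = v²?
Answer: 9335/681818991 ≈ 1.3691e-5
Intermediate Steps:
K(p, I) = 1/(I + p)
O(n, N) = 1/(n + N²)
X(A, c) = A + A/(A + c²) (X(A, c) = A/(A + c²) + A = A + A/(A + c²))
1/(73335 + X(-296, 194)) = 1/(73335 - 296*(1 - 296 + 194²)/(-296 + 194²)) = 1/(73335 - 296*(1 - 296 + 37636)/(-296 + 37636)) = 1/(73335 - 296*37341/37340) = 1/(73335 - 296*1/37340*37341) = 1/(73335 - 2763234/9335) = 1/(681818991/9335) = 9335/681818991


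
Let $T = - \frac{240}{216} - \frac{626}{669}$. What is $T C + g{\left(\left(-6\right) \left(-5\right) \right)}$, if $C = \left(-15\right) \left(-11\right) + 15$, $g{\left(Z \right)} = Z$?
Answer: $- \frac{75470}{223} \approx -338.43$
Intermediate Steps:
$C = 180$ ($C = 165 + 15 = 180$)
$T = - \frac{4108}{2007}$ ($T = \left(-240\right) \frac{1}{216} - \frac{626}{669} = - \frac{10}{9} - \frac{626}{669} = - \frac{4108}{2007} \approx -2.0468$)
$T C + g{\left(\left(-6\right) \left(-5\right) \right)} = \left(- \frac{4108}{2007}\right) 180 - -30 = - \frac{82160}{223} + 30 = - \frac{75470}{223}$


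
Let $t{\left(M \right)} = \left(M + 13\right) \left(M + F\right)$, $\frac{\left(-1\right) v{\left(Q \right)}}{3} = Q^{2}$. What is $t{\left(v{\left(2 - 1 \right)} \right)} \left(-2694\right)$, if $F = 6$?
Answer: $-80820$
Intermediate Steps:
$v{\left(Q \right)} = - 3 Q^{2}$
$t{\left(M \right)} = \left(6 + M\right) \left(13 + M\right)$ ($t{\left(M \right)} = \left(M + 13\right) \left(M + 6\right) = \left(13 + M\right) \left(6 + M\right) = \left(6 + M\right) \left(13 + M\right)$)
$t{\left(v{\left(2 - 1 \right)} \right)} \left(-2694\right) = \left(78 + \left(- 3 \left(2 - 1\right)^{2}\right)^{2} + 19 \left(- 3 \left(2 - 1\right)^{2}\right)\right) \left(-2694\right) = \left(78 + \left(- 3 \cdot 1^{2}\right)^{2} + 19 \left(- 3 \cdot 1^{2}\right)\right) \left(-2694\right) = \left(78 + \left(\left(-3\right) 1\right)^{2} + 19 \left(\left(-3\right) 1\right)\right) \left(-2694\right) = \left(78 + \left(-3\right)^{2} + 19 \left(-3\right)\right) \left(-2694\right) = \left(78 + 9 - 57\right) \left(-2694\right) = 30 \left(-2694\right) = -80820$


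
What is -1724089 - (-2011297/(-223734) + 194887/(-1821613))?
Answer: -702667752065823841/407556762942 ≈ -1.7241e+6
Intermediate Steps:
-1724089 - (-2011297/(-223734) + 194887/(-1821613)) = -1724089 - (-2011297*(-1/223734) + 194887*(-1/1821613)) = -1724089 - (2011297/223734 - 194887/1821613) = -1724089 - 1*3620201914003/407556762942 = -1724089 - 3620201914003/407556762942 = -702667752065823841/407556762942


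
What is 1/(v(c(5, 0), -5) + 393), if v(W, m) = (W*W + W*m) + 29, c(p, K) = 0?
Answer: 1/422 ≈ 0.0023697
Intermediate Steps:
v(W, m) = 29 + W² + W*m (v(W, m) = (W² + W*m) + 29 = 29 + W² + W*m)
1/(v(c(5, 0), -5) + 393) = 1/((29 + 0² + 0*(-5)) + 393) = 1/((29 + 0 + 0) + 393) = 1/(29 + 393) = 1/422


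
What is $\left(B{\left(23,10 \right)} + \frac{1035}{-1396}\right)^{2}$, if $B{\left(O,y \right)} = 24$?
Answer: $\frac{1054235961}{1948816} \approx 540.96$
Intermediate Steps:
$\left(B{\left(23,10 \right)} + \frac{1035}{-1396}\right)^{2} = \left(24 + \frac{1035}{-1396}\right)^{2} = \left(24 + 1035 \left(- \frac{1}{1396}\right)\right)^{2} = \left(24 - \frac{1035}{1396}\right)^{2} = \left(\frac{32469}{1396}\right)^{2} = \frac{1054235961}{1948816}$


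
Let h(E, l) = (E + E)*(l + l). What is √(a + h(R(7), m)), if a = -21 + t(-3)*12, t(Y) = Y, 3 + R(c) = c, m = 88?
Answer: √1351 ≈ 36.756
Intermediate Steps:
R(c) = -3 + c
h(E, l) = 4*E*l (h(E, l) = (2*E)*(2*l) = 4*E*l)
a = -57 (a = -21 - 3*12 = -21 - 36 = -57)
√(a + h(R(7), m)) = √(-57 + 4*(-3 + 7)*88) = √(-57 + 4*4*88) = √(-57 + 1408) = √1351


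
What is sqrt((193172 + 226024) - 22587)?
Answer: sqrt(396609) ≈ 629.77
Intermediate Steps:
sqrt((193172 + 226024) - 22587) = sqrt(419196 - 22587) = sqrt(396609)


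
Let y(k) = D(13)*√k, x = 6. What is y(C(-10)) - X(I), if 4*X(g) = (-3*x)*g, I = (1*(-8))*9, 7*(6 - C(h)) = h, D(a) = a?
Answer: -324 + 26*√91/7 ≈ -288.57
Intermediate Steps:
C(h) = 6 - h/7
y(k) = 13*√k
I = -72 (I = -8*9 = -72)
X(g) = -9*g/2 (X(g) = ((-3*6)*g)/4 = (-18*g)/4 = -9*g/2)
y(C(-10)) - X(I) = 13*√(6 - ⅐*(-10)) - (-9)*(-72)/2 = 13*√(6 + 10/7) - 1*324 = 13*√(52/7) - 324 = 13*(2*√91/7) - 324 = 26*√91/7 - 324 = -324 + 26*√91/7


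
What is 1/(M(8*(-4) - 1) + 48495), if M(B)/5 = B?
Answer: 1/48330 ≈ 2.0691e-5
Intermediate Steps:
M(B) = 5*B
1/(M(8*(-4) - 1) + 48495) = 1/(5*(8*(-4) - 1) + 48495) = 1/(5*(-32 - 1) + 48495) = 1/(5*(-33) + 48495) = 1/(-165 + 48495) = 1/48330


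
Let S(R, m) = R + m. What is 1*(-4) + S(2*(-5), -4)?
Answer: -18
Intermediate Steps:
1*(-4) + S(2*(-5), -4) = 1*(-4) + (2*(-5) - 4) = -4 + (-10 - 4) = -4 - 14 = -18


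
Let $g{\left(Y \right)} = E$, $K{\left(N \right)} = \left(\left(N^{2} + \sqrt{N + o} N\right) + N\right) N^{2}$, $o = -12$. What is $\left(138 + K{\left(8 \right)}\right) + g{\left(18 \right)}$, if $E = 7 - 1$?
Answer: $4752 + 1024 i \approx 4752.0 + 1024.0 i$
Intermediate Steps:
$E = 6$ ($E = 7 - 1 = 6$)
$K{\left(N \right)} = N^{2} \left(N + N^{2} + N \sqrt{-12 + N}\right)$ ($K{\left(N \right)} = \left(\left(N^{2} + \sqrt{N - 12} N\right) + N\right) N^{2} = \left(\left(N^{2} + \sqrt{-12 + N} N\right) + N\right) N^{2} = \left(\left(N^{2} + N \sqrt{-12 + N}\right) + N\right) N^{2} = \left(N + N^{2} + N \sqrt{-12 + N}\right) N^{2} = N^{2} \left(N + N^{2} + N \sqrt{-12 + N}\right)$)
$g{\left(Y \right)} = 6$
$\left(138 + K{\left(8 \right)}\right) + g{\left(18 \right)} = \left(138 + 8^{3} \left(1 + 8 + \sqrt{-12 + 8}\right)\right) + 6 = \left(138 + 512 \left(1 + 8 + \sqrt{-4}\right)\right) + 6 = \left(138 + 512 \left(1 + 8 + 2 i\right)\right) + 6 = \left(138 + 512 \left(9 + 2 i\right)\right) + 6 = \left(138 + \left(4608 + 1024 i\right)\right) + 6 = \left(4746 + 1024 i\right) + 6 = 4752 + 1024 i$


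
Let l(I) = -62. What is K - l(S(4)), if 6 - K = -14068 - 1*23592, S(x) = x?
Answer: 37728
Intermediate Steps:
K = 37666 (K = 6 - (-14068 - 1*23592) = 6 - (-14068 - 23592) = 6 - 1*(-37660) = 6 + 37660 = 37666)
K - l(S(4)) = 37666 - 1*(-62) = 37666 + 62 = 37728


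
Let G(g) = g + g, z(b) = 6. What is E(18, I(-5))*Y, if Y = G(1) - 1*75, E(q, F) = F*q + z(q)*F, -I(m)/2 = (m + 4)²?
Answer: 3504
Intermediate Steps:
G(g) = 2*g
I(m) = -2*(4 + m)² (I(m) = -2*(m + 4)² = -2*(4 + m)²)
E(q, F) = 6*F + F*q (E(q, F) = F*q + 6*F = 6*F + F*q)
Y = -73 (Y = 2*1 - 1*75 = 2 - 75 = -73)
E(18, I(-5))*Y = ((-2*(4 - 5)²)*(6 + 18))*(-73) = (-2*(-1)²*24)*(-73) = (-2*1*24)*(-73) = -2*24*(-73) = -48*(-73) = 3504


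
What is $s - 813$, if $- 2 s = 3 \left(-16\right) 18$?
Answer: $-381$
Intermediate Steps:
$s = 432$ ($s = - \frac{3 \left(-16\right) 18}{2} = - \frac{\left(-48\right) 18}{2} = \left(- \frac{1}{2}\right) \left(-864\right) = 432$)
$s - 813 = 432 - 813 = -381$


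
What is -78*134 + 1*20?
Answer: -10432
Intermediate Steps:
-78*134 + 1*20 = -10452 + 20 = -10432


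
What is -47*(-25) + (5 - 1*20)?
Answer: 1160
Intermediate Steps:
-47*(-25) + (5 - 1*20) = 1175 + (5 - 20) = 1175 - 15 = 1160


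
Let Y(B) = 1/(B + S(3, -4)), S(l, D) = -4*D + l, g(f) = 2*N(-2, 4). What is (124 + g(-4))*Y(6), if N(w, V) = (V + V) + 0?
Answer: 28/5 ≈ 5.6000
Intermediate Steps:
N(w, V) = 2*V (N(w, V) = 2*V + 0 = 2*V)
g(f) = 16 (g(f) = 2*(2*4) = 2*8 = 16)
S(l, D) = l - 4*D
Y(B) = 1/(19 + B) (Y(B) = 1/(B + (3 - 4*(-4))) = 1/(B + (3 + 16)) = 1/(B + 19) = 1/(19 + B))
(124 + g(-4))*Y(6) = (124 + 16)/(19 + 6) = 140/25 = 140*(1/25) = 28/5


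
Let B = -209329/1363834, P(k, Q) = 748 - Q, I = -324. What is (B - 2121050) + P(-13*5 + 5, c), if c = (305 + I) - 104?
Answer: -2891572415615/1363834 ≈ -2.1202e+6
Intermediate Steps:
c = -123 (c = (305 - 324) - 104 = -19 - 104 = -123)
B = -209329/1363834 (B = -209329*1/1363834 = -209329/1363834 ≈ -0.15349)
(B - 2121050) + P(-13*5 + 5, c) = (-209329/1363834 - 2121050) + (748 - 1*(-123)) = -2892760315029/1363834 + (748 + 123) = -2892760315029/1363834 + 871 = -2891572415615/1363834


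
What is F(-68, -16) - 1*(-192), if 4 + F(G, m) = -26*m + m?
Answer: 588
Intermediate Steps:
F(G, m) = -4 - 25*m (F(G, m) = -4 + (-26*m + m) = -4 - 25*m)
F(-68, -16) - 1*(-192) = (-4 - 25*(-16)) - 1*(-192) = (-4 + 400) + 192 = 396 + 192 = 588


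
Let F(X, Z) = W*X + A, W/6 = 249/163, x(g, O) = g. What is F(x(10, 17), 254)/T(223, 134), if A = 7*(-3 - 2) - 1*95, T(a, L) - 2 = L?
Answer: -3125/11084 ≈ -0.28194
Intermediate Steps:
T(a, L) = 2 + L
W = 1494/163 (W = 6*(249/163) = 1494/163 ≈ 9.1656)
A = -130 (A = 7*(-5) - 95 = -35 - 95 = -130)
F(X, Z) = -130 + 1494*X/163 (F(X, Z) = 1494*X/163 - 130 = -130 + 1494*X/163)
F(x(10, 17), 254)/T(223, 134) = (-130 + (1494/163)*10)/(2 + 134) = (-130 + 14940/163)/136 = -6250/163*1/136 = -3125/11084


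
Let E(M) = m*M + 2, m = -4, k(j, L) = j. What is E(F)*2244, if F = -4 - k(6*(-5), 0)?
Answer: -228888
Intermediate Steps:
F = 26 (F = -4 - 6*(-5) = -4 - 1*(-30) = -4 + 30 = 26)
E(M) = 2 - 4*M (E(M) = -4*M + 2 = 2 - 4*M)
E(F)*2244 = (2 - 4*26)*2244 = (2 - 104)*2244 = -102*2244 = -228888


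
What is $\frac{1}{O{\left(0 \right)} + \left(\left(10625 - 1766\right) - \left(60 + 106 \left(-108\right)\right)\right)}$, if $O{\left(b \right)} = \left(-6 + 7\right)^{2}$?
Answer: $\frac{1}{20248} \approx 4.9388 \cdot 10^{-5}$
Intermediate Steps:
$O{\left(b \right)} = 1$ ($O{\left(b \right)} = 1^{2} = 1$)
$\frac{1}{O{\left(0 \right)} + \left(\left(10625 - 1766\right) - \left(60 + 106 \left(-108\right)\right)\right)} = \frac{1}{1 + \left(\left(10625 - 1766\right) - \left(60 + 106 \left(-108\right)\right)\right)} = \frac{1}{1 + \left(8859 - \left(60 - 11448\right)\right)} = \frac{1}{1 + \left(8859 - -11388\right)} = \frac{1}{1 + \left(8859 + 11388\right)} = \frac{1}{1 + 20247} = \frac{1}{20248}$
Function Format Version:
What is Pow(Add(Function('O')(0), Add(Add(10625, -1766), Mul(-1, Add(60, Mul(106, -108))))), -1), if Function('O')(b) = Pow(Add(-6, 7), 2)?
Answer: Rational(1, 20248) ≈ 4.9388e-5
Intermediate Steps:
Function('O')(b) = 1 (Function('O')(b) = Pow(1, 2) = 1)
Pow(Add(Function('O')(0), Add(Add(10625, -1766), Mul(-1, Add(60, Mul(106, -108))))), -1) = Pow(Add(1, Add(Add(10625, -1766), Mul(-1, Add(60, Mul(106, -108))))), -1) = Pow(Add(1, Add(8859, Mul(-1, Add(60, -11448)))), -1) = Pow(Add(1, Add(8859, Mul(-1, -11388))), -1) = Pow(Add(1, Add(8859, 11388)), -1) = Pow(Add(1, 20247), -1) = Pow(20248, -1) = Rational(1, 20248)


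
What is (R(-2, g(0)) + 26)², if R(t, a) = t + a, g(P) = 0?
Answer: 576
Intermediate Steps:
R(t, a) = a + t
(R(-2, g(0)) + 26)² = ((0 - 2) + 26)² = (-2 + 26)² = 24² = 576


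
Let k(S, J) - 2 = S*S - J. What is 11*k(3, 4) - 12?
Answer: 65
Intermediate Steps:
k(S, J) = 2 + S² - J (k(S, J) = 2 + (S*S - J) = 2 + (S² - J) = 2 + S² - J)
11*k(3, 4) - 12 = 11*(2 + 3² - 1*4) - 12 = 11*(2 + 9 - 4) - 12 = 11*7 - 12 = 77 - 12 = 65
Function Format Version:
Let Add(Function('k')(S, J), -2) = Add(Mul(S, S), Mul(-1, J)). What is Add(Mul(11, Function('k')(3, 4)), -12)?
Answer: 65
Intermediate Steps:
Function('k')(S, J) = Add(2, Pow(S, 2), Mul(-1, J)) (Function('k')(S, J) = Add(2, Add(Mul(S, S), Mul(-1, J))) = Add(2, Add(Pow(S, 2), Mul(-1, J))) = Add(2, Pow(S, 2), Mul(-1, J)))
Add(Mul(11, Function('k')(3, 4)), -12) = Add(Mul(11, Add(2, Pow(3, 2), Mul(-1, 4))), -12) = Add(Mul(11, Add(2, 9, -4)), -12) = Add(Mul(11, 7), -12) = Add(77, -12) = 65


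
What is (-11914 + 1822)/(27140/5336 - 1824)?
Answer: 585336/105497 ≈ 5.5484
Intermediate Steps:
(-11914 + 1822)/(27140/5336 - 1824) = -10092/(27140*(1/5336) - 1824) = -10092/(295/58 - 1824) = -10092/(-105497/58) = -10092*(-58/105497) = 585336/105497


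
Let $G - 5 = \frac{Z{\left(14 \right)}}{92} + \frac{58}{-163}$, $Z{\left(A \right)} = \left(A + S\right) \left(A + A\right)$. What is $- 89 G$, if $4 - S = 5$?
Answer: $- \frac{2869716}{3749} \approx -765.46$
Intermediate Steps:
$S = -1$ ($S = 4 - 5 = -1$)
$Z{\left(A \right)} = 2 A \left(-1 + A\right)$ ($Z{\left(A \right)} = \left(A - 1\right) \left(A + A\right) = \left(-1 + A\right) 2 A = 2 A \left(-1 + A\right)$)
$G = \frac{32244}{3749}$ ($G = 5 + \left(\frac{2 \cdot 14 \left(-1 + 14\right)}{92} + \frac{58}{-163}\right) = 5 + \left(2 \cdot 14 \cdot 13 \cdot \frac{1}{92} + 58 \left(- \frac{1}{163}\right)\right) = 5 + \left(364 \cdot \frac{1}{92} - \frac{58}{163}\right) = 5 + \left(\frac{91}{23} - \frac{58}{163}\right) = 5 + \frac{13499}{3749} = \frac{32244}{3749} \approx 8.6007$)
$- 89 G = \left(-89\right) \frac{32244}{3749} = - \frac{2869716}{3749}$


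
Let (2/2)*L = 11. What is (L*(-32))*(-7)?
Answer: 2464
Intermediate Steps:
L = 11
(L*(-32))*(-7) = (11*(-32))*(-7) = -352*(-7) = 2464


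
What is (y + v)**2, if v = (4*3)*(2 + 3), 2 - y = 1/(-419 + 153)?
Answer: 272019049/70756 ≈ 3844.5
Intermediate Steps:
y = 533/266 (y = 2 - 1/(-419 + 153) = 2 - 1/(-266) = 2 - 1*(-1/266) = 2 + 1/266 = 533/266 ≈ 2.0038)
v = 60 (v = 12*5 = 60)
(y + v)**2 = (533/266 + 60)**2 = (16493/266)**2 = 272019049/70756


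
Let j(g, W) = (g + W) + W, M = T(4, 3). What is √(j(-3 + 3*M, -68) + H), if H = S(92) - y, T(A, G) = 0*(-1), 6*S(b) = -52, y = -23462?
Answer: √209829/3 ≈ 152.69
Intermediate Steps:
S(b) = -26/3 (S(b) = (⅙)*(-52) = -26/3)
T(A, G) = 0
M = 0
j(g, W) = g + 2*W (j(g, W) = (W + g) + W = g + 2*W)
H = 70360/3 (H = -26/3 - 1*(-23462) = -26/3 + 23462 = 70360/3 ≈ 23453.)
√(j(-3 + 3*M, -68) + H) = √(((-3 + 3*0) + 2*(-68)) + 70360/3) = √(((-3 + 0) - 136) + 70360/3) = √((-3 - 136) + 70360/3) = √(-139 + 70360/3) = √(69943/3) = √209829/3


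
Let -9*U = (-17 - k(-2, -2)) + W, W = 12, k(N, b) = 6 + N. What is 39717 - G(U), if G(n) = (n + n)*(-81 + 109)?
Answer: 39661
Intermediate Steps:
U = 1 (U = -((-17 - (6 - 2)) + 12)/9 = -((-17 - 1*4) + 12)/9 = -((-17 - 4) + 12)/9 = -(-21 + 12)/9 = -1/9*(-9) = 1)
G(n) = 56*n (G(n) = (2*n)*28 = 56*n)
39717 - G(U) = 39717 - 56 = 39661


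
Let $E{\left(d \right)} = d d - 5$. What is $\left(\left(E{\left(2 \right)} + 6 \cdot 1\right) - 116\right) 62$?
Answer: $-6882$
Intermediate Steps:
$E{\left(d \right)} = -5 + d^{2}$ ($E{\left(d \right)} = d^{2} - 5 = -5 + d^{2}$)
$\left(\left(E{\left(2 \right)} + 6 \cdot 1\right) - 116\right) 62 = \left(\left(\left(-5 + 2^{2}\right) + 6 \cdot 1\right) - 116\right) 62 = \left(\left(\left(-5 + 4\right) + 6\right) - 116\right) 62 = \left(\left(-1 + 6\right) - 116\right) 62 = \left(5 - 116\right) 62 = \left(-111\right) 62 = -6882$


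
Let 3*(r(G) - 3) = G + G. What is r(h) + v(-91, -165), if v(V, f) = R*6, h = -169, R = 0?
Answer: -329/3 ≈ -109.67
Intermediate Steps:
r(G) = 3 + 2*G/3 (r(G) = 3 + (G + G)/3 = 3 + (2*G)/3 = 3 + 2*G/3)
v(V, f) = 0 (v(V, f) = 0*6 = 0)
r(h) + v(-91, -165) = (3 + (⅔)*(-169)) + 0 = (3 - 338/3) + 0 = -329/3 + 0 = -329/3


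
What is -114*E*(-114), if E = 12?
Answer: 155952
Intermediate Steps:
-114*E*(-114) = -1368*(-114) = -114*(-1368) = 155952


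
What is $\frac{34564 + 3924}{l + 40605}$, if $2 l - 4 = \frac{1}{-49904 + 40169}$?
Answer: $\frac{749361360}{790618289} \approx 0.94782$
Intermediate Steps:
$l = \frac{38939}{19470}$ ($l = 2 + \frac{1}{2 \left(-49904 + 40169\right)} = 2 + \frac{1}{2 \left(-9735\right)} = 2 + \frac{1}{2} \left(- \frac{1}{9735}\right) = 2 - \frac{1}{19470} = \frac{38939}{19470} \approx 1.9999$)
$\frac{34564 + 3924}{l + 40605} = \frac{34564 + 3924}{\frac{38939}{19470} + 40605} = \frac{38488}{\frac{790618289}{19470}} = 38488 \cdot \frac{19470}{790618289} = \frac{749361360}{790618289}$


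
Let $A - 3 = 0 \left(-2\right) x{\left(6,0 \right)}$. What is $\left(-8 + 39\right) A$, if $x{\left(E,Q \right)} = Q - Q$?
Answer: $93$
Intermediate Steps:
$x{\left(E,Q \right)} = 0$
$A = 3$ ($A = 3 + 0 \left(-2\right) 0 = 3 + 0 \cdot 0 = 3 + 0 = 3$)
$\left(-8 + 39\right) A = \left(-8 + 39\right) 3 = 31 \cdot 3 = 93$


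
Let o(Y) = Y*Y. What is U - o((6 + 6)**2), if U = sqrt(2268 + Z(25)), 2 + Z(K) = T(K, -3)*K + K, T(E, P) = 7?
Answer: -20736 + 3*sqrt(274) ≈ -20686.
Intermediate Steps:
o(Y) = Y**2
Z(K) = -2 + 8*K (Z(K) = -2 + (7*K + K) = -2 + 8*K)
U = 3*sqrt(274) (U = sqrt(2268 + (-2 + 8*25)) = sqrt(2268 + (-2 + 200)) = sqrt(2268 + 198) = sqrt(2466) = 3*sqrt(274) ≈ 49.659)
U - o((6 + 6)**2) = 3*sqrt(274) - ((6 + 6)**2)**2 = 3*sqrt(274) - (12**2)**2 = 3*sqrt(274) - 1*144**2 = 3*sqrt(274) - 1*20736 = 3*sqrt(274) - 20736 = -20736 + 3*sqrt(274)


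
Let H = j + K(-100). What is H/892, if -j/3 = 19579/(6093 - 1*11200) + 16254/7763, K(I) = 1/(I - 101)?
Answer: 1484173627/253862366649 ≈ 0.0058464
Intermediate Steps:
K(I) = 1/(-101 + I)
j = 29563971/5663663 (j = -3*(19579/(6093 - 1*11200) + 16254/7763) = -3*(19579/(6093 - 11200) + 16254*(1/7763)) = -3*(19579/(-5107) + 2322/1109) = -3*(19579*(-1/5107) + 2322/1109) = -3*(-19579/5107 + 2322/1109) = -3*(-9854657/5663663) = 29563971/5663663 ≈ 5.2199)
H = 5936694508/1138396263 (H = 29563971/5663663 + 1/(-101 - 100) = 29563971/5663663 + 1/(-201) = 29563971/5663663 - 1/201 = 5936694508/1138396263 ≈ 5.2150)
H/892 = (5936694508/1138396263)/892 = (5936694508/1138396263)*(1/892) = 1484173627/253862366649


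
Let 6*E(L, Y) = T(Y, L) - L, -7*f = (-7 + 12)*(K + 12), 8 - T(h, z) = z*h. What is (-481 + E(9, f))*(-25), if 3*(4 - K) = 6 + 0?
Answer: 69925/6 ≈ 11654.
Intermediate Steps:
K = 2 (K = 4 - (6 + 0)/3 = 4 - ⅓*6 = 4 - 2 = 2)
T(h, z) = 8 - h*z (T(h, z) = 8 - z*h = 8 - h*z)
f = -10 (f = -(-7 + 12)*(2 + 12)/7 = -5*14/7 = -⅐*70 = -10)
E(L, Y) = 4/3 - L/6 - L*Y/6 (E(L, Y) = ((8 - Y*L) - L)/6 = ((8 - L*Y) - L)/6 = (8 - L - L*Y)/6 = 4/3 - L/6 - L*Y/6)
(-481 + E(9, f))*(-25) = (-481 + (4/3 - ⅙*9 - ⅙*9*(-10)))*(-25) = (-481 + (4/3 - 3/2 + 15))*(-25) = (-481 + 89/6)*(-25) = -2797/6*(-25) = 69925/6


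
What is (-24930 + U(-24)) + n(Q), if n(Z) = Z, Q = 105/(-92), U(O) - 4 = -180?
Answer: -2309857/92 ≈ -25107.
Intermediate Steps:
U(O) = -176 (U(O) = 4 - 180 = -176)
Q = -105/92 (Q = 105*(-1/92) = -105/92 ≈ -1.1413)
(-24930 + U(-24)) + n(Q) = (-24930 - 176) - 105/92 = -25106 - 105/92 = -2309857/92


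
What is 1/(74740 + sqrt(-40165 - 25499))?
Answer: 18685/1396533316 - 3*I*sqrt(114)/698266658 ≈ 1.338e-5 - 4.5872e-8*I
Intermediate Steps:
1/(74740 + sqrt(-40165 - 25499)) = 1/(74740 + sqrt(-65664)) = 1/(74740 + 24*I*sqrt(114))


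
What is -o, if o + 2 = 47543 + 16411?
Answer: -63952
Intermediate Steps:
o = 63952 (o = -2 + (47543 + 16411) = -2 + 63954 = 63952)
-o = -1*63952 = -63952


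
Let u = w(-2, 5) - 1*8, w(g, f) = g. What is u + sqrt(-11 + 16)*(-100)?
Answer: -10 - 100*sqrt(5) ≈ -233.61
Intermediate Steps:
u = -10 (u = -2 - 1*8 = -2 - 8 = -10)
u + sqrt(-11 + 16)*(-100) = -10 + sqrt(-11 + 16)*(-100) = -10 + sqrt(5)*(-100) = -10 - 100*sqrt(5)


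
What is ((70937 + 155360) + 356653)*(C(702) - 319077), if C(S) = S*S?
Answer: 101274154650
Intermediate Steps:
C(S) = S**2
((70937 + 155360) + 356653)*(C(702) - 319077) = ((70937 + 155360) + 356653)*(702**2 - 319077) = (226297 + 356653)*(492804 - 319077) = 582950*173727 = 101274154650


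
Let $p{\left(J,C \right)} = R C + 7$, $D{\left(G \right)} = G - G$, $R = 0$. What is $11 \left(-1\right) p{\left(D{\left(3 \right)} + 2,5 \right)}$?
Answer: $-77$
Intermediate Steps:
$D{\left(G \right)} = 0$
$p{\left(J,C \right)} = 7$ ($p{\left(J,C \right)} = 0 C + 7 = 0 + 7 = 7$)
$11 \left(-1\right) p{\left(D{\left(3 \right)} + 2,5 \right)} = 11 \left(-1\right) 7 = \left(-11\right) 7 = -77$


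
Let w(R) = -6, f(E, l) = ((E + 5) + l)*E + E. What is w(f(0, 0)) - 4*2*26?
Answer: -214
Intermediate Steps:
f(E, l) = E + E*(5 + E + l) (f(E, l) = ((5 + E) + l)*E + E = (5 + E + l)*E + E = E*(5 + E + l) + E = E + E*(5 + E + l))
w(f(0, 0)) - 4*2*26 = -6 - 4*2*26 = -6 - 8*26 = -6 - 208 = -214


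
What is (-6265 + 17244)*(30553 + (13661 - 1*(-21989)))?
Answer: 726842737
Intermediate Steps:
(-6265 + 17244)*(30553 + (13661 - 1*(-21989))) = 10979*(30553 + (13661 + 21989)) = 10979*(30553 + 35650) = 10979*66203 = 726842737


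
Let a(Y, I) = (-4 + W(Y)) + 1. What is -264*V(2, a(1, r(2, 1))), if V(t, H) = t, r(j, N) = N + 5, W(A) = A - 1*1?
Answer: -528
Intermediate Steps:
W(A) = -1 + A (W(A) = A - 1 = -1 + A)
r(j, N) = 5 + N
a(Y, I) = -4 + Y (a(Y, I) = (-4 + (-1 + Y)) + 1 = (-5 + Y) + 1 = -4 + Y)
-264*V(2, a(1, r(2, 1))) = -264*2 = -528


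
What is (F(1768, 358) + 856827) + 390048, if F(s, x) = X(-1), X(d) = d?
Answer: 1246874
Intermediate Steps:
F(s, x) = -1
(F(1768, 358) + 856827) + 390048 = (-1 + 856827) + 390048 = 856826 + 390048 = 1246874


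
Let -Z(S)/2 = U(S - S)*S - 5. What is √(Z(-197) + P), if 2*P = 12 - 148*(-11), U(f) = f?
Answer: √830 ≈ 28.810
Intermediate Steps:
Z(S) = 10 (Z(S) = -2*((S - S)*S - 5) = -2*(0*S - 5) = -2*(0 - 5) = -2*(-5) = 10)
P = 820 (P = (12 - 148*(-11))/2 = (12 - 74*(-22))/2 = (12 + 1628)/2 = (½)*1640 = 820)
√(Z(-197) + P) = √(10 + 820) = √830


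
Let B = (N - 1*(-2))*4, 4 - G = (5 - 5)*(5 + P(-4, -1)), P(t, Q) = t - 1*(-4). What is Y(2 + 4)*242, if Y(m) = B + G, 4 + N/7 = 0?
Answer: -24200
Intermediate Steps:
N = -28 (N = -28 + 7*0 = -28 + 0 = -28)
P(t, Q) = 4 + t (P(t, Q) = t + 4 = 4 + t)
G = 4 (G = 4 - (5 - 5)*(5 + (4 - 4)) = 4 - 0*(5 + 0) = 4 - 0*5 = 4 - 1*0 = 4 + 0 = 4)
B = -104 (B = (-28 - 1*(-2))*4 = (-28 + 2)*4 = -26*4 = -104)
Y(m) = -100 (Y(m) = -104 + 4 = -100)
Y(2 + 4)*242 = -100*242 = -24200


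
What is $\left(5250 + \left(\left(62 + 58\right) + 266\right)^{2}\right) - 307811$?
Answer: $-153565$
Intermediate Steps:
$\left(5250 + \left(\left(62 + 58\right) + 266\right)^{2}\right) - 307811 = \left(5250 + \left(120 + 266\right)^{2}\right) - 307811 = \left(5250 + 386^{2}\right) - 307811 = \left(5250 + 148996\right) - 307811 = 154246 - 307811 = -153565$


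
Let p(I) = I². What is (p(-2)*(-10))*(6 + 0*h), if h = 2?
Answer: -240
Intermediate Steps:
(p(-2)*(-10))*(6 + 0*h) = ((-2)²*(-10))*(6 + 0*2) = (4*(-10))*(6 + 0) = -40*6 = -240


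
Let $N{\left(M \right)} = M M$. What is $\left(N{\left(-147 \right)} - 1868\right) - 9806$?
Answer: $9935$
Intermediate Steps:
$N{\left(M \right)} = M^{2}$
$\left(N{\left(-147 \right)} - 1868\right) - 9806 = \left(\left(-147\right)^{2} - 1868\right) - 9806 = \left(21609 - 1868\right) - 9806 = 19741 - 9806 = 9935$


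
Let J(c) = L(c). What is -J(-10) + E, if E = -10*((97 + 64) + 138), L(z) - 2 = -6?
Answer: -2986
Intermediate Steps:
L(z) = -4 (L(z) = 2 - 6 = -4)
J(c) = -4
E = -2990 (E = -10*(161 + 138) = -10*299 = -2990)
-J(-10) + E = -1*(-4) - 2990 = 4 - 2990 = -2986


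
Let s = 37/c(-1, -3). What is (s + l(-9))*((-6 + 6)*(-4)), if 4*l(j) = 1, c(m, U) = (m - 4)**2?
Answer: 0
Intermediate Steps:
c(m, U) = (-4 + m)**2
l(j) = 1/4 (l(j) = (1/4)*1 = 1/4)
s = 37/25 (s = 37/((-4 - 1)**2) = 37/((-5)**2) = 37/25 ≈ 1.4800)
(s + l(-9))*((-6 + 6)*(-4)) = (37/25 + 1/4)*((-6 + 6)*(-4)) = 173*(0*(-4))/100 = (173/100)*0 = 0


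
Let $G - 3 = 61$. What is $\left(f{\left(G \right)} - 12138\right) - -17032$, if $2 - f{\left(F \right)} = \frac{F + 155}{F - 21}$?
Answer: $\frac{210309}{43} \approx 4890.9$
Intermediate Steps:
$G = 64$ ($G = 3 + 61 = 64$)
$f{\left(F \right)} = 2 - \frac{155 + F}{-21 + F}$ ($f{\left(F \right)} = 2 - \frac{F + 155}{F - 21} = 2 - \frac{155 + F}{-21 + F}$)
$\left(f{\left(G \right)} - 12138\right) - -17032 = \left(\frac{-197 + 64}{-21 + 64} - 12138\right) - -17032 = \left(\frac{1}{43} \left(-133\right) - 12138\right) + 17032 = \left(- \frac{133}{43} - 12138\right) + 17032 = - \frac{522067}{43} + 17032 = \frac{210309}{43}$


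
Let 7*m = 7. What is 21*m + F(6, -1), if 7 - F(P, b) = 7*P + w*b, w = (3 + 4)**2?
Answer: 35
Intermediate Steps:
m = 1 (m = (1/7)*7 = 1)
w = 49 (w = 7**2 = 49)
F(P, b) = 7 - 49*b - 7*P (F(P, b) = 7 - (7*P + 49*b) = 7 + (-49*b - 7*P) = 7 - 49*b - 7*P)
21*m + F(6, -1) = 21*1 + (7 - 49*(-1) - 7*6) = 21 + (7 + 49 - 42) = 21 + 14 = 35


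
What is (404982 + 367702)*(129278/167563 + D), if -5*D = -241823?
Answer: 2846373542762316/76165 ≈ 3.7371e+10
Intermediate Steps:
D = 241823/5 (D = -⅕*(-241823) = 241823/5 ≈ 48365.)
(404982 + 367702)*(129278/167563 + D) = (404982 + 367702)*(129278/167563 + 241823/5) = 772684*(129278*(1/167563) + 241823/5) = 772684*(129278/167563 + 241823/5) = 772684*(40521233739/837815) = 2846373542762316/76165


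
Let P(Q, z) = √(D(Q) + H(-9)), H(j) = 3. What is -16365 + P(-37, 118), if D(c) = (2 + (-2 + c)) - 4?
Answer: -16365 + I*√38 ≈ -16365.0 + 6.1644*I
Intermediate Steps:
D(c) = -4 + c (D(c) = c - 4 = -4 + c)
P(Q, z) = √(-1 + Q) (P(Q, z) = √((-4 + Q) + 3) = √(-1 + Q))
-16365 + P(-37, 118) = -16365 + √(-1 - 37) = -16365 + √(-38) = -16365 + I*√38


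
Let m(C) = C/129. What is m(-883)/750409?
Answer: -883/96802761 ≈ -9.1216e-6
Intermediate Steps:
m(C) = C/129 (m(C) = C*(1/129) = C/129)
m(-883)/750409 = ((1/129)*(-883))/750409 = -883/129*1/750409 = -883/96802761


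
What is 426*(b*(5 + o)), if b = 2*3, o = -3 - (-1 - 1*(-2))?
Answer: 2556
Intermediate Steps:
o = -4 (o = -3 - (-1 + 2) = -3 - 1*1 = -3 - 1 = -4)
b = 6
426*(b*(5 + o)) = 426*(6*(5 - 4)) = 426*(6*1) = 426*6 = 2556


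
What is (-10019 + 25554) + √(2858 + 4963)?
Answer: 15535 + 3*√869 ≈ 15623.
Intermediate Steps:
(-10019 + 25554) + √(2858 + 4963) = 15535 + √7821 = 15535 + 3*√869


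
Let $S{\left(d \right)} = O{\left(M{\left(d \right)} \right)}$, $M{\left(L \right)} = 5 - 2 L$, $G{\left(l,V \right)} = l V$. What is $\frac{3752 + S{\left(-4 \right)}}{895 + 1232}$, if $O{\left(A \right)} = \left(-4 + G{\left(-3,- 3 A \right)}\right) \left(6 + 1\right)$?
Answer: $\frac{4543}{2127} \approx 2.1359$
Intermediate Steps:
$G{\left(l,V \right)} = V l$
$O{\left(A \right)} = -28 + 63 A$ ($O{\left(A \right)} = \left(-4 + - 3 A \left(-3\right)\right) \left(6 + 1\right) = \left(-4 + 9 A\right) 7 = -28 + 63 A$)
$S{\left(d \right)} = 287 - 126 d$ ($S{\left(d \right)} = -28 + 63 \left(5 - 2 d\right) = -28 - \left(-315 + 126 d\right) = 287 - 126 d$)
$\frac{3752 + S{\left(-4 \right)}}{895 + 1232} = \frac{3752 + \left(287 - -504\right)}{895 + 1232} = \frac{3752 + \left(287 + 504\right)}{2127} = \left(3752 + 791\right) \frac{1}{2127} = 4543 \cdot \frac{1}{2127} = \frac{4543}{2127}$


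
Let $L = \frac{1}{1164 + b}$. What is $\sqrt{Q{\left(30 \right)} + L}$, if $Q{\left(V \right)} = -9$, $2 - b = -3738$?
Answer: $\frac{i \sqrt{54109510}}{2452} \approx 3.0 i$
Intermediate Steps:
$b = 3740$ ($b = 2 - -3738 = 2 + 3738 = 3740$)
$L = \frac{1}{4904}$ ($L = \frac{1}{1164 + 3740} = \frac{1}{4904} \approx 0.00020392$)
$\sqrt{Q{\left(30 \right)} + L} = \sqrt{-9 + \frac{1}{4904}} = \sqrt{- \frac{44135}{4904}} = \frac{i \sqrt{54109510}}{2452}$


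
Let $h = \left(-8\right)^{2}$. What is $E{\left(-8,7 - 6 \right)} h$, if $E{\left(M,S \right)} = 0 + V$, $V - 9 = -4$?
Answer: $320$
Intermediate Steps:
$V = 5$ ($V = 9 - 4 = 5$)
$E{\left(M,S \right)} = 5$ ($E{\left(M,S \right)} = 0 + 5 = 5$)
$h = 64$
$E{\left(-8,7 - 6 \right)} h = 5 \cdot 64 = 320$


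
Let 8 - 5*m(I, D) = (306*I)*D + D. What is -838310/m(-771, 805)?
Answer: -4191550/189919633 ≈ -0.022070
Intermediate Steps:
m(I, D) = 8/5 - D/5 - 306*D*I/5 (m(I, D) = 8/5 - ((306*I)*D + D)/5 = 8/5 - (306*D*I + D)/5 = 8/5 - (D + 306*D*I)/5 = 8/5 + (-D/5 - 306*D*I/5) = 8/5 - D/5 - 306*D*I/5)
-838310/m(-771, 805) = -838310/(8/5 - ⅕*805 - 306/5*805*(-771)) = -838310/(8/5 - 161 + 37984086) = -838310/189919633/5 = -838310*5/189919633 = -4191550/189919633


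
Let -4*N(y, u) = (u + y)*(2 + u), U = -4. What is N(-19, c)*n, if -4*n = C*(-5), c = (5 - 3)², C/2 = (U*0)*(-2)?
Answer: 0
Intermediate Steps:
C = 0 (C = 2*(-4*0*(-2)) = 2*(0*(-2)) = 2*0 = 0)
c = 4 (c = 2² = 4)
N(y, u) = -(2 + u)*(u + y)/4 (N(y, u) = -(u + y)*(2 + u)/4 = -(2 + u)*(u + y)/4)
n = 0 (n = -0*(-5) = -¼*0 = 0)
N(-19, c)*n = (-½*4 - ½*(-19) - ¼*4² - ¼*4*(-19))*0 = (-2 + 19/2 - ¼*16 + 19)*0 = (-2 + 19/2 - 4 + 19)*0 = (45/2)*0 = 0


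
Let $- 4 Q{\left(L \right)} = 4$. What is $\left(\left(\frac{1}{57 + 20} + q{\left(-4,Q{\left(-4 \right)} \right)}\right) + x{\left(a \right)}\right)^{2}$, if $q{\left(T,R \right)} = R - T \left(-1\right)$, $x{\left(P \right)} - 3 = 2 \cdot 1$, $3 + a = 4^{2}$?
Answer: $\frac{1}{5929} \approx 0.00016866$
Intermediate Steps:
$Q{\left(L \right)} = -1$ ($Q{\left(L \right)} = \left(- \frac{1}{4}\right) 4 = -1$)
$a = 13$ ($a = -3 + 4^{2} = -3 + 16 = 13$)
$x{\left(P \right)} = 5$ ($x{\left(P \right)} = 3 + 2 \cdot 1 = 3 + 2 = 5$)
$q{\left(T,R \right)} = R + T$ ($q{\left(T,R \right)} = R - - T = R + T$)
$\left(\left(\frac{1}{57 + 20} + q{\left(-4,Q{\left(-4 \right)} \right)}\right) + x{\left(a \right)}\right)^{2} = \left(\left(\frac{1}{57 + 20} - 5\right) + 5\right)^{2} = \left(\left(\frac{1}{77} - 5\right) + 5\right)^{2} = \left(- \frac{384}{77} + 5\right)^{2} = \left(\frac{1}{77}\right)^{2} = \frac{1}{5929}$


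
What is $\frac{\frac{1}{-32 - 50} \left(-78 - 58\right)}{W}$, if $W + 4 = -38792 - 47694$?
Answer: $- \frac{34}{1773045} \approx -1.9176 \cdot 10^{-5}$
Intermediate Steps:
$W = -86490$ ($W = -4 - 86486 = -86490$)
$\frac{\frac{1}{-32 - 50} \left(-78 - 58\right)}{W} = \frac{\frac{1}{-32 - 50} \left(-78 - 58\right)}{-86490} = \frac{1}{-82} \left(-136\right) \left(- \frac{1}{86490}\right) = \left(- \frac{1}{82}\right) \left(-136\right) \left(- \frac{1}{86490}\right) = \frac{68}{41} \left(- \frac{1}{86490}\right) = - \frac{34}{1773045}$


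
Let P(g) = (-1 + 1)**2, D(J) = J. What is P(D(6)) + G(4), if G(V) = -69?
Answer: -69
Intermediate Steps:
P(g) = 0 (P(g) = 0**2 = 0)
P(D(6)) + G(4) = 0 - 69 = -69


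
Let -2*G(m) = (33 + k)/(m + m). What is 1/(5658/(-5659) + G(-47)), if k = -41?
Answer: -265973/277244 ≈ -0.95935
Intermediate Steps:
G(m) = 2/m (G(m) = -(33 - 41)/(2*(m + m)) = -(-4)/(2*m) = -(-4)*1/(2*m) = -(-2)/m = 2/m)
1/(5658/(-5659) + G(-47)) = 1/(5658/(-5659) + 2/(-47)) = 1/(5658*(-1/5659) + 2*(-1/47)) = 1/(-5658/5659 - 2/47) = 1/(-277244/265973) = -265973/277244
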